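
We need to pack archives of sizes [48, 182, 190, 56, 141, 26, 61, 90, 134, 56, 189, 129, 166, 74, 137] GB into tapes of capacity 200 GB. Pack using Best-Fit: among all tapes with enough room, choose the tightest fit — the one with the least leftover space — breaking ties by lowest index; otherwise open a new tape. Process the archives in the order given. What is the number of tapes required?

10

Put 48 GB in tape 1; 152 GB remain.
Put 182 GB in tape 2; 18 GB remain.
Put 190 GB in tape 3; 10 GB remain.
Put 56 GB in tape 1; 96 GB remain.
Put 141 GB in tape 4; 59 GB remain.
Put 26 GB in tape 4; 33 GB remain.
Put 61 GB in tape 1; 35 GB remain.
Put 90 GB in tape 5; 110 GB remain.
Put 134 GB in tape 6; 66 GB remain.
Put 56 GB in tape 6; 10 GB remain.
Put 189 GB in tape 7; 11 GB remain.
Put 129 GB in tape 8; 71 GB remain.
Put 166 GB in tape 9; 34 GB remain.
Put 74 GB in tape 5; 36 GB remain.
Put 137 GB in tape 10; 63 GB remain.
Final tapes: [48,56,61] [182] [190] [141,26] [90,74] [134,56] [189] [129] [166] [137].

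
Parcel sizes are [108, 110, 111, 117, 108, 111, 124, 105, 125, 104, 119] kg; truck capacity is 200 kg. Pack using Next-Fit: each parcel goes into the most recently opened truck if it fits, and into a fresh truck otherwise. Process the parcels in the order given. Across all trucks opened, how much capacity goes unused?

958

108 kg → truck 1 (remaining 92 kg)
110 kg → truck 2 (remaining 90 kg)
111 kg → truck 3 (remaining 89 kg)
117 kg → truck 4 (remaining 83 kg)
108 kg → truck 5 (remaining 92 kg)
111 kg → truck 6 (remaining 89 kg)
124 kg → truck 7 (remaining 76 kg)
105 kg → truck 8 (remaining 95 kg)
125 kg → truck 9 (remaining 75 kg)
104 kg → truck 10 (remaining 96 kg)
119 kg → truck 11 (remaining 81 kg)
11 trucks × 200 kg = 2200 kg; used 1242 kg; unused 958 kg.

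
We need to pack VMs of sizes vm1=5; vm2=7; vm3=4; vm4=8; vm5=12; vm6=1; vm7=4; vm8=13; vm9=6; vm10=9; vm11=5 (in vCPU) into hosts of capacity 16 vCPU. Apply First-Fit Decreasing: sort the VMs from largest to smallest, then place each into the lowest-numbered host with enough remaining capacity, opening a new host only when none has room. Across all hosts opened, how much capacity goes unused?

Sorted descending: 13, 12, 9, 8, 7, 6, 5, 5, 4, 4, 1.
Put 13 vCPU in host 1; 3 vCPU remain.
Put 12 vCPU in host 2; 4 vCPU remain.
Put 9 vCPU in host 3; 7 vCPU remain.
Put 8 vCPU in host 4; 8 vCPU remain.
Put 7 vCPU in host 3; 0 vCPU remain.
Put 6 vCPU in host 4; 2 vCPU remain.
Put 5 vCPU in host 5; 11 vCPU remain.
Put 5 vCPU in host 5; 6 vCPU remain.
Put 4 vCPU in host 2; 0 vCPU remain.
Put 4 vCPU in host 5; 2 vCPU remain.
Put 1 vCPU in host 1; 2 vCPU remain.
5 hosts × 16 vCPU = 80 vCPU; used 74 vCPU; unused 6 vCPU.

6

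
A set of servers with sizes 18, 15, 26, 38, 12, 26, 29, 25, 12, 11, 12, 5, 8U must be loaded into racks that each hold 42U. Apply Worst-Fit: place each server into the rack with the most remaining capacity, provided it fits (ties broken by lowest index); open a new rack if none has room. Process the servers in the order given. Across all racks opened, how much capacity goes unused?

Put 18U in rack 1; 24U remain.
Put 15U in rack 1; 9U remain.
Put 26U in rack 2; 16U remain.
Put 38U in rack 3; 4U remain.
Put 12U in rack 2; 4U remain.
Put 26U in rack 4; 16U remain.
Put 29U in rack 5; 13U remain.
Put 25U in rack 6; 17U remain.
Put 12U in rack 6; 5U remain.
Put 11U in rack 4; 5U remain.
Put 12U in rack 5; 1U remain.
Put 5U in rack 1; 4U remain.
Put 8U in rack 7; 34U remain.
7 racks × 42U = 294U; used 237U; unused 57U.

57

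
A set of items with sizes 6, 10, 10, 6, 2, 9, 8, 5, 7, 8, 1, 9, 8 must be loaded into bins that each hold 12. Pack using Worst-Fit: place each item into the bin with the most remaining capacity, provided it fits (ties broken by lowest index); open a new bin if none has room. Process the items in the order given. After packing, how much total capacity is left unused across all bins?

19

6 → bin 1 (remaining 6)
10 → bin 2 (remaining 2)
10 → bin 3 (remaining 2)
6 → bin 1 (remaining 0)
2 → bin 2 (remaining 0)
9 → bin 4 (remaining 3)
8 → bin 5 (remaining 4)
5 → bin 6 (remaining 7)
7 → bin 6 (remaining 0)
8 → bin 7 (remaining 4)
1 → bin 5 (remaining 3)
9 → bin 8 (remaining 3)
8 → bin 9 (remaining 4)
9 bins × 12 = 108; used 89; unused 19.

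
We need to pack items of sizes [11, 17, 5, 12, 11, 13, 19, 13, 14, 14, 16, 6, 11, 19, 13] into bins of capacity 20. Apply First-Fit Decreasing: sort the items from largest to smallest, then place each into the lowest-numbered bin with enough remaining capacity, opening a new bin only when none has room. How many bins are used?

Sorted descending: 19, 19, 17, 16, 14, 14, 13, 13, 13, 12, 11, 11, 11, 6, 5.
bin 1: place 19, 1 left
bin 2: place 19, 1 left
bin 3: place 17, 3 left
bin 4: place 16, 4 left
bin 5: place 14, 6 left
bin 6: place 14, 6 left
bin 7: place 13, 7 left
bin 8: place 13, 7 left
bin 9: place 13, 7 left
bin 10: place 12, 8 left
bin 11: place 11, 9 left
bin 12: place 11, 9 left
bin 13: place 11, 9 left
bin 5: place 6, 0 left
bin 6: place 5, 1 left

13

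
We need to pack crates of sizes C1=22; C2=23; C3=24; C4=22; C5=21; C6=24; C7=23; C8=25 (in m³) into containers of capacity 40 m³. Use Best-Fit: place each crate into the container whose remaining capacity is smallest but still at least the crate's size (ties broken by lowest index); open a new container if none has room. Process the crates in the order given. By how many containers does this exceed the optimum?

Best-Fit: [22] [23] [24] [22] [21] [24] [23] [25] → 8 containers.
8 crates exceed 20 m³ (half the capacity), and no two of those can share a container, so at least 8 containers are needed.
So 8 is already optimal.

0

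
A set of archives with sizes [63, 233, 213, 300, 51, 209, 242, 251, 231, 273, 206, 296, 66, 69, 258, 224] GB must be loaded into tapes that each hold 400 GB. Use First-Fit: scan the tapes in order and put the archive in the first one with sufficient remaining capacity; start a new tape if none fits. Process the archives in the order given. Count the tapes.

12

Put 63 GB in tape 1; 337 GB remain.
Put 233 GB in tape 1; 104 GB remain.
Put 213 GB in tape 2; 187 GB remain.
Put 300 GB in tape 3; 100 GB remain.
Put 51 GB in tape 1; 53 GB remain.
Put 209 GB in tape 4; 191 GB remain.
Put 242 GB in tape 5; 158 GB remain.
Put 251 GB in tape 6; 149 GB remain.
Put 231 GB in tape 7; 169 GB remain.
Put 273 GB in tape 8; 127 GB remain.
Put 206 GB in tape 9; 194 GB remain.
Put 296 GB in tape 10; 104 GB remain.
Put 66 GB in tape 2; 121 GB remain.
Put 69 GB in tape 2; 52 GB remain.
Put 258 GB in tape 11; 142 GB remain.
Put 224 GB in tape 12; 176 GB remain.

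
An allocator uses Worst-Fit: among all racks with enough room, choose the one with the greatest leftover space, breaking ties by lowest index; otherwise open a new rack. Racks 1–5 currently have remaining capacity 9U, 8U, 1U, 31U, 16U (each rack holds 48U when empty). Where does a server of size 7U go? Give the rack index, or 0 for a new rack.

Racks with room: rack 1 (9U), rack 2 (8U), rack 4 (31U), rack 5 (16U).
Most room is rack 4 with 31U free.

4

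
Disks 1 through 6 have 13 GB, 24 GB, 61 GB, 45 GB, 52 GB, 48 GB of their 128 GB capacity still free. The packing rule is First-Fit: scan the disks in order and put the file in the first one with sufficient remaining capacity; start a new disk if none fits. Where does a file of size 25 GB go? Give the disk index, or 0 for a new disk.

3

Disks with room: disk 3 (61 GB), disk 4 (45 GB), disk 5 (52 GB), disk 6 (48 GB).
The first with room is disk 3.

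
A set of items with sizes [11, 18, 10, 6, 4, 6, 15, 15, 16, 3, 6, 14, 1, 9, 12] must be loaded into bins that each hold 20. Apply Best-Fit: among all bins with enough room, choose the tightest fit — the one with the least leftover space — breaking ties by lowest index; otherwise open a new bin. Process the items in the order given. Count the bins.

Put 11 in bin 1; 9 remain.
Put 18 in bin 2; 2 remain.
Put 10 in bin 3; 10 remain.
Put 6 in bin 1; 3 remain.
Put 4 in bin 3; 6 remain.
Put 6 in bin 3; 0 remain.
Put 15 in bin 4; 5 remain.
Put 15 in bin 5; 5 remain.
Put 16 in bin 6; 4 remain.
Put 3 in bin 1; 0 remain.
Put 6 in bin 7; 14 remain.
Put 14 in bin 7; 0 remain.
Put 1 in bin 2; 1 remain.
Put 9 in bin 8; 11 remain.
Put 12 in bin 9; 8 remain.

9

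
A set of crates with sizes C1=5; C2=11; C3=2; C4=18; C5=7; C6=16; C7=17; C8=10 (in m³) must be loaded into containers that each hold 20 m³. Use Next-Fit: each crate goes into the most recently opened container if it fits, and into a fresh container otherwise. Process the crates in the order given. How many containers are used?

6

C1 (5 m³) → container 1 (remaining 15 m³)
C2 (11 m³) → container 1 (remaining 4 m³)
C3 (2 m³) → container 1 (remaining 2 m³)
C4 (18 m³) → container 2 (remaining 2 m³)
C5 (7 m³) → container 3 (remaining 13 m³)
C6 (16 m³) → container 4 (remaining 4 m³)
C7 (17 m³) → container 5 (remaining 3 m³)
C8 (10 m³) → container 6 (remaining 10 m³)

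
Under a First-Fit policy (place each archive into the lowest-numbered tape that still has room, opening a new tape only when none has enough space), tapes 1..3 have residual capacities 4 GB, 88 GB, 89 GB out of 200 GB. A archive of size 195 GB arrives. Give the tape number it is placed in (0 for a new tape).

No tape has ≥ 195 GB free, so a new tape is opened.

0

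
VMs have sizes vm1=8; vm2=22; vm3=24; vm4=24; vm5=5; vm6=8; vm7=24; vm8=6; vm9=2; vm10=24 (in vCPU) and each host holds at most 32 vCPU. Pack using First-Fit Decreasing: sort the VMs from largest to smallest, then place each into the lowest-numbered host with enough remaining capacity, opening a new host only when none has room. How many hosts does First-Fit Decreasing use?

Sorted descending: 24, 24, 24, 24, 22, 8, 8, 6, 5, 2.
24 vCPU → host 1 (remaining 8 vCPU)
24 vCPU → host 2 (remaining 8 vCPU)
24 vCPU → host 3 (remaining 8 vCPU)
24 vCPU → host 4 (remaining 8 vCPU)
22 vCPU → host 5 (remaining 10 vCPU)
8 vCPU → host 1 (remaining 0 vCPU)
8 vCPU → host 2 (remaining 0 vCPU)
6 vCPU → host 3 (remaining 2 vCPU)
5 vCPU → host 4 (remaining 3 vCPU)
2 vCPU → host 3 (remaining 0 vCPU)
Final hosts: [24,8] [24,8] [24,6,2] [24,5] [22].

5 hosts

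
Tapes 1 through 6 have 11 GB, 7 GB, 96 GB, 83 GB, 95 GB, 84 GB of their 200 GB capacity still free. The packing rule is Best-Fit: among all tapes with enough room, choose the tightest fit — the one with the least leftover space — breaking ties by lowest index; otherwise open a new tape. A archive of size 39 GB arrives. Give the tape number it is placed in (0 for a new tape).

Tapes with room: tape 3 (96 GB), tape 4 (83 GB), tape 5 (95 GB), tape 6 (84 GB).
Tightest fit is tape 4 with 83 GB free.

4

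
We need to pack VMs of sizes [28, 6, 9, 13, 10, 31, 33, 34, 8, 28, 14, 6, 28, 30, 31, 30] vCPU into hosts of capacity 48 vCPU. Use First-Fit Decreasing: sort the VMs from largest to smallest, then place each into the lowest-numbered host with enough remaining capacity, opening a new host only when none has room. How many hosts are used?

Sorted descending: 34, 33, 31, 31, 30, 30, 28, 28, 28, 14, 13, 10, 9, 8, 6, 6.
Put 34 vCPU in host 1; 14 vCPU remain.
Put 33 vCPU in host 2; 15 vCPU remain.
Put 31 vCPU in host 3; 17 vCPU remain.
Put 31 vCPU in host 4; 17 vCPU remain.
Put 30 vCPU in host 5; 18 vCPU remain.
Put 30 vCPU in host 6; 18 vCPU remain.
Put 28 vCPU in host 7; 20 vCPU remain.
Put 28 vCPU in host 8; 20 vCPU remain.
Put 28 vCPU in host 9; 20 vCPU remain.
Put 14 vCPU in host 1; 0 vCPU remain.
Put 13 vCPU in host 2; 2 vCPU remain.
Put 10 vCPU in host 3; 7 vCPU remain.
Put 9 vCPU in host 4; 8 vCPU remain.
Put 8 vCPU in host 4; 0 vCPU remain.
Put 6 vCPU in host 3; 1 vCPU remain.
Put 6 vCPU in host 5; 12 vCPU remain.

9 hosts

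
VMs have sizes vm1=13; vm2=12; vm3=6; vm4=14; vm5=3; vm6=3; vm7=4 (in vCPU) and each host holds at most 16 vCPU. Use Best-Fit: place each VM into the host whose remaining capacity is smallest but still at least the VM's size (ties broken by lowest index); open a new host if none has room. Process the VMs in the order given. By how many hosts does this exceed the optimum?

Best-Fit: [13,3] [12,3] [6,4] [14] → 4 hosts.
Total size 55 vCPU; any packing needs at least ⌈55/16⌉ = 4 hosts.
So 4 is already optimal.

0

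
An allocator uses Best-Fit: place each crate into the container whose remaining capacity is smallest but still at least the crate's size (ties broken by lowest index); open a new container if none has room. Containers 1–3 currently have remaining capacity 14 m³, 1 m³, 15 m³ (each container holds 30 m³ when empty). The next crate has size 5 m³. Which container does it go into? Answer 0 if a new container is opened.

1

Containers with room: container 1 (14 m³), container 3 (15 m³).
Tightest fit is container 1 with 14 m³ free.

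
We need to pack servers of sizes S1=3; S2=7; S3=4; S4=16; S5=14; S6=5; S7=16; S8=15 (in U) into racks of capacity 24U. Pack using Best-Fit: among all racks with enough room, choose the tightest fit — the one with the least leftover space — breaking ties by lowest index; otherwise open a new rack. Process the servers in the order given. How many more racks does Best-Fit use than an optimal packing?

Best-Fit: [3,7,4] [16,5] [14] [16] [15] → 5 racks.
Total size 80U; any packing needs at least ⌈80/24⌉ = 4 racks.
An optimal packing achieves that bound: [16,7] [16,5,3] [15,4] [14] → 4 racks.
Excess: 5 − 4 = 1.

1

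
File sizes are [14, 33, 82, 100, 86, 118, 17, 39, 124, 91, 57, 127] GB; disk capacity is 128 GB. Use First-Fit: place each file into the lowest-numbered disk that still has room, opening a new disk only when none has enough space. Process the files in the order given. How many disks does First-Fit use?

9 disks

14 GB → disk 1 (remaining 114 GB)
33 GB → disk 1 (remaining 81 GB)
82 GB → disk 2 (remaining 46 GB)
100 GB → disk 3 (remaining 28 GB)
86 GB → disk 4 (remaining 42 GB)
118 GB → disk 5 (remaining 10 GB)
17 GB → disk 1 (remaining 64 GB)
39 GB → disk 1 (remaining 25 GB)
124 GB → disk 6 (remaining 4 GB)
91 GB → disk 7 (remaining 37 GB)
57 GB → disk 8 (remaining 71 GB)
127 GB → disk 9 (remaining 1 GB)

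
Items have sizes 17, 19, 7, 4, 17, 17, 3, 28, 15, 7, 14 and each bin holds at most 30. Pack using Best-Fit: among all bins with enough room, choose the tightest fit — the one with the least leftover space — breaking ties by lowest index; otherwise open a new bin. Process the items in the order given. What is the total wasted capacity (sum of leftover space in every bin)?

32

Put 17 in bin 1; 13 remain.
Put 19 in bin 2; 11 remain.
Put 7 in bin 2; 4 remain.
Put 4 in bin 2; 0 remain.
Put 17 in bin 3; 13 remain.
Put 17 in bin 4; 13 remain.
Put 3 in bin 1; 10 remain.
Put 28 in bin 5; 2 remain.
Put 15 in bin 6; 15 remain.
Put 7 in bin 1; 3 remain.
Put 14 in bin 6; 1 remain.
6 bins × 30 = 180; used 148; unused 32.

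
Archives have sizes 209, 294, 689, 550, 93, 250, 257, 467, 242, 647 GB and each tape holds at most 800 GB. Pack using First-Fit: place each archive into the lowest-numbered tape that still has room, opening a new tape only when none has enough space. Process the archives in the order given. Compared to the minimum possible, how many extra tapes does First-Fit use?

1

First-Fit: [209,294,93] [689] [550,250] [257,467] [242] [647] → 6 tapes.
Total size 3698 GB; any packing needs at least ⌈3698/800⌉ = 5 tapes.
An optimal packing achieves that bound: [689,93] [647] [550,250] [467,294] [257,242,209] → 5 tapes.
Excess: 6 − 5 = 1.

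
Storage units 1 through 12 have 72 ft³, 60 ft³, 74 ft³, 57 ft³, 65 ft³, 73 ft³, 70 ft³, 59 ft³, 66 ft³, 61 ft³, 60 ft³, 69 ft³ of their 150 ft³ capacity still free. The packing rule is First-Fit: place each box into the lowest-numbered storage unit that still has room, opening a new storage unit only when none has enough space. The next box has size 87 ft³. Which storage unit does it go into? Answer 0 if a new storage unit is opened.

0

No storage unit has ≥ 87 ft³ free, so a new storage unit is opened.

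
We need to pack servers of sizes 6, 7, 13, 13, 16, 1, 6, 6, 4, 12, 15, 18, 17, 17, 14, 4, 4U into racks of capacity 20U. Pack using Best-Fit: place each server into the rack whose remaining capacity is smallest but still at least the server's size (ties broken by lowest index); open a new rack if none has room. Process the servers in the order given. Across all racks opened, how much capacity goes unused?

6U → rack 1 (remaining 14U)
7U → rack 1 (remaining 7U)
13U → rack 2 (remaining 7U)
13U → rack 3 (remaining 7U)
16U → rack 4 (remaining 4U)
1U → rack 4 (remaining 3U)
6U → rack 1 (remaining 1U)
6U → rack 2 (remaining 1U)
4U → rack 3 (remaining 3U)
12U → rack 5 (remaining 8U)
15U → rack 6 (remaining 5U)
18U → rack 7 (remaining 2U)
17U → rack 8 (remaining 3U)
17U → rack 9 (remaining 3U)
14U → rack 10 (remaining 6U)
4U → rack 6 (remaining 1U)
4U → rack 10 (remaining 2U)
10 racks × 20U = 200U; used 173U; unused 27U.

27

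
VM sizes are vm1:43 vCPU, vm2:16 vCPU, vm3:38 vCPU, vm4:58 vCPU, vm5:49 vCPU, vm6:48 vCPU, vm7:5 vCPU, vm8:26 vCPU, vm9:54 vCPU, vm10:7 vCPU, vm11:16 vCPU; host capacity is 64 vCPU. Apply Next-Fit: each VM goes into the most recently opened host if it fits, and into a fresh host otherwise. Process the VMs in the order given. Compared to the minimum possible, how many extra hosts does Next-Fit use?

Next-Fit: [43,16] [38] [58] [49] [48,5] [26] [54,7] [16] → 8 hosts.
Total size 360 vCPU; any packing needs at least ⌈360/64⌉ = 6 hosts.
An optimal packing achieves that bound: [58,5] [54,7] [49] [48,16] [43,16] [38,26] → 6 hosts.
Excess: 8 − 6 = 2.

2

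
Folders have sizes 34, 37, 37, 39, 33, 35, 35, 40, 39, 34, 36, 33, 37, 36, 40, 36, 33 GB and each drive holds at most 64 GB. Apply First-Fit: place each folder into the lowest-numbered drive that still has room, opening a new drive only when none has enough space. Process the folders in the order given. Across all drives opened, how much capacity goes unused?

drive 1: place 34 GB, 30 GB left
drive 2: place 37 GB, 27 GB left
drive 3: place 37 GB, 27 GB left
drive 4: place 39 GB, 25 GB left
drive 5: place 33 GB, 31 GB left
drive 6: place 35 GB, 29 GB left
drive 7: place 35 GB, 29 GB left
drive 8: place 40 GB, 24 GB left
drive 9: place 39 GB, 25 GB left
drive 10: place 34 GB, 30 GB left
drive 11: place 36 GB, 28 GB left
drive 12: place 33 GB, 31 GB left
drive 13: place 37 GB, 27 GB left
drive 14: place 36 GB, 28 GB left
drive 15: place 40 GB, 24 GB left
drive 16: place 36 GB, 28 GB left
drive 17: place 33 GB, 31 GB left
17 drives × 64 GB = 1088 GB; used 614 GB; unused 474 GB.

474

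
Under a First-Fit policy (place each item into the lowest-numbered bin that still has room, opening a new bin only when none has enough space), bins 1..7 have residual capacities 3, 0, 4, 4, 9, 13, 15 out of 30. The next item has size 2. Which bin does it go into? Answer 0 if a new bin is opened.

1

Bins with room: bin 1 (3), bin 3 (4), bin 4 (4), bin 5 (9), bin 6 (13), bin 7 (15).
The first with room is bin 1.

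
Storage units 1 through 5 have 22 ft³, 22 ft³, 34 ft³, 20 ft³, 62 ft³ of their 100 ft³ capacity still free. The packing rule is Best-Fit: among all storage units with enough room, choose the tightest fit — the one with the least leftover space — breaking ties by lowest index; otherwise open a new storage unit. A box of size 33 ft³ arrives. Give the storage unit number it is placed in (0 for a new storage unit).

Storage units with room: storage unit 3 (34 ft³), storage unit 5 (62 ft³).
Tightest fit is storage unit 3 with 34 ft³ free.

3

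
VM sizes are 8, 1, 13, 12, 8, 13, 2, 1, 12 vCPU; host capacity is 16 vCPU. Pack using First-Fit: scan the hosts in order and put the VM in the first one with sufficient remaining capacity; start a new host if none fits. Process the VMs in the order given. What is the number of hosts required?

6 hosts

8 vCPU → host 1 (remaining 8 vCPU)
1 vCPU → host 1 (remaining 7 vCPU)
13 vCPU → host 2 (remaining 3 vCPU)
12 vCPU → host 3 (remaining 4 vCPU)
8 vCPU → host 4 (remaining 8 vCPU)
13 vCPU → host 5 (remaining 3 vCPU)
2 vCPU → host 1 (remaining 5 vCPU)
1 vCPU → host 1 (remaining 4 vCPU)
12 vCPU → host 6 (remaining 4 vCPU)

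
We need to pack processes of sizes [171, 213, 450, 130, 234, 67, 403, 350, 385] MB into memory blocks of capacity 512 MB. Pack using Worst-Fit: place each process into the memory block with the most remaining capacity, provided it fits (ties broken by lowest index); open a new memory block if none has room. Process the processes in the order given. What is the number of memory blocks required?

6

memory block 1: place 171 MB, 341 MB left
memory block 1: place 213 MB, 128 MB left
memory block 2: place 450 MB, 62 MB left
memory block 3: place 130 MB, 382 MB left
memory block 3: place 234 MB, 148 MB left
memory block 3: place 67 MB, 81 MB left
memory block 4: place 403 MB, 109 MB left
memory block 5: place 350 MB, 162 MB left
memory block 6: place 385 MB, 127 MB left
Final memory blocks: [171,213] [450] [130,234,67] [403] [350] [385].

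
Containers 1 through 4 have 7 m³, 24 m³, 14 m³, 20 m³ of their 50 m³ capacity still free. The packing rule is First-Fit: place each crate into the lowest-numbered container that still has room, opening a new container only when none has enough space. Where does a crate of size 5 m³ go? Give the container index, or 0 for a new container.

Containers with room: container 1 (7 m³), container 2 (24 m³), container 3 (14 m³), container 4 (20 m³).
The first with room is container 1.

1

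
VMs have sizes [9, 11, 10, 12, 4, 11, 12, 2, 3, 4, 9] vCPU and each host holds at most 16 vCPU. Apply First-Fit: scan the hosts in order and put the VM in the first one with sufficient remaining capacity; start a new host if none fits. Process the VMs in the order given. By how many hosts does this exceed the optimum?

First-Fit: [9,4,2] [11,3] [10,4] [12] [11] [12] [9] → 7 hosts.
7 VMs exceed 8 vCPU (half the capacity), and no two of those can share a host, so at least 7 hosts are needed.
So 7 is already optimal.

0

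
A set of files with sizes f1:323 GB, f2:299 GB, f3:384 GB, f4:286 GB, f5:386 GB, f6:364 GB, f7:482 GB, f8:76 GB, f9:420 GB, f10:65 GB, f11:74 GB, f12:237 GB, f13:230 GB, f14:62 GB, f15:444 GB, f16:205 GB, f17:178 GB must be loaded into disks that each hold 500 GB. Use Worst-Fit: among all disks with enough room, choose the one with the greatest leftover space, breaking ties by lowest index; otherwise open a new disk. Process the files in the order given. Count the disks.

f1 (323 GB) → disk 1 (remaining 177 GB)
f2 (299 GB) → disk 2 (remaining 201 GB)
f3 (384 GB) → disk 3 (remaining 116 GB)
f4 (286 GB) → disk 4 (remaining 214 GB)
f5 (386 GB) → disk 5 (remaining 114 GB)
f6 (364 GB) → disk 6 (remaining 136 GB)
f7 (482 GB) → disk 7 (remaining 18 GB)
f8 (76 GB) → disk 4 (remaining 138 GB)
f9 (420 GB) → disk 8 (remaining 80 GB)
f10 (65 GB) → disk 2 (remaining 136 GB)
f11 (74 GB) → disk 1 (remaining 103 GB)
f12 (237 GB) → disk 9 (remaining 263 GB)
f13 (230 GB) → disk 9 (remaining 33 GB)
f14 (62 GB) → disk 4 (remaining 76 GB)
f15 (444 GB) → disk 10 (remaining 56 GB)
f16 (205 GB) → disk 11 (remaining 295 GB)
f17 (178 GB) → disk 11 (remaining 117 GB)

11 disks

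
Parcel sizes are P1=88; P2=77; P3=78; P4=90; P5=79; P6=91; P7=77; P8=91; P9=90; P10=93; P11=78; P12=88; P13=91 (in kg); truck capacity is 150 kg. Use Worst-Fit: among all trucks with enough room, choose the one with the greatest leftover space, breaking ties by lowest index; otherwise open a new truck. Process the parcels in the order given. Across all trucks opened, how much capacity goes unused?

P1 (88 kg) → truck 1 (remaining 62 kg)
P2 (77 kg) → truck 2 (remaining 73 kg)
P3 (78 kg) → truck 3 (remaining 72 kg)
P4 (90 kg) → truck 4 (remaining 60 kg)
P5 (79 kg) → truck 5 (remaining 71 kg)
P6 (91 kg) → truck 6 (remaining 59 kg)
P7 (77 kg) → truck 7 (remaining 73 kg)
P8 (91 kg) → truck 8 (remaining 59 kg)
P9 (90 kg) → truck 9 (remaining 60 kg)
P10 (93 kg) → truck 10 (remaining 57 kg)
P11 (78 kg) → truck 11 (remaining 72 kg)
P12 (88 kg) → truck 12 (remaining 62 kg)
P13 (91 kg) → truck 13 (remaining 59 kg)
13 trucks × 150 kg = 1950 kg; used 1111 kg; unused 839 kg.

839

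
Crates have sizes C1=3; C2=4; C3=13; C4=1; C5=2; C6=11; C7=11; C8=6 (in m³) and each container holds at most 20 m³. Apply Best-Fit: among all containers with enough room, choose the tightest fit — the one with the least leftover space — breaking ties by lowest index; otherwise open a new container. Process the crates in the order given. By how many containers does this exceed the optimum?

0

Best-Fit: [3,4,13] [1,2,11,6] [11] → 3 containers.
Total size 51 m³; any packing needs at least ⌈51/20⌉ = 3 containers.
So 3 is already optimal.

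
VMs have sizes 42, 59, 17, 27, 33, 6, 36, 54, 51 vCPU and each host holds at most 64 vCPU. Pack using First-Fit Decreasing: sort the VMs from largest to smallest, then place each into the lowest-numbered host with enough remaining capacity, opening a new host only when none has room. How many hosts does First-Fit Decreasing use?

6 hosts

Sorted descending: 59, 54, 51, 42, 36, 33, 27, 17, 6.
59 vCPU → host 1 (remaining 5 vCPU)
54 vCPU → host 2 (remaining 10 vCPU)
51 vCPU → host 3 (remaining 13 vCPU)
42 vCPU → host 4 (remaining 22 vCPU)
36 vCPU → host 5 (remaining 28 vCPU)
33 vCPU → host 6 (remaining 31 vCPU)
27 vCPU → host 5 (remaining 1 vCPU)
17 vCPU → host 4 (remaining 5 vCPU)
6 vCPU → host 2 (remaining 4 vCPU)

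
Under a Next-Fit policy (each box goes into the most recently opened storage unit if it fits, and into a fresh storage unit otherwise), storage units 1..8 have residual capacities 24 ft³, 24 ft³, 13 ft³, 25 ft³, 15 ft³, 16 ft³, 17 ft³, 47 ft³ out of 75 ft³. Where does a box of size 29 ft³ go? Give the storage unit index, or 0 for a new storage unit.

Next-Fit only looks at storage unit 8, which has 47 ft³ free.
29 ft³ fits there.

8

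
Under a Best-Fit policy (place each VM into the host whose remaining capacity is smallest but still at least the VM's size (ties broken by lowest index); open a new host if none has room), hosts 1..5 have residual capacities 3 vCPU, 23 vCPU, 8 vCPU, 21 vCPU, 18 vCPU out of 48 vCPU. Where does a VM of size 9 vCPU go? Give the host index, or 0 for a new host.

5

Hosts with room: host 2 (23 vCPU), host 4 (21 vCPU), host 5 (18 vCPU).
Tightest fit is host 5 with 18 vCPU free.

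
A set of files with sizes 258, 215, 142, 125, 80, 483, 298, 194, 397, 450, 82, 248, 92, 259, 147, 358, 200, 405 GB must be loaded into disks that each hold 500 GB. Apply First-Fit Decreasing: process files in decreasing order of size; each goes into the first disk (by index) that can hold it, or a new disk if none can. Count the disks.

10 disks

Sorted descending: 483, 450, 405, 397, 358, 298, 259, 258, 248, 215, 200, 194, 147, 142, 125, 92, 82, 80.
disk 1: place 483 GB, 17 GB left
disk 2: place 450 GB, 50 GB left
disk 3: place 405 GB, 95 GB left
disk 4: place 397 GB, 103 GB left
disk 5: place 358 GB, 142 GB left
disk 6: place 298 GB, 202 GB left
disk 7: place 259 GB, 241 GB left
disk 8: place 258 GB, 242 GB left
disk 9: place 248 GB, 252 GB left
disk 7: place 215 GB, 26 GB left
disk 6: place 200 GB, 2 GB left
disk 8: place 194 GB, 48 GB left
disk 9: place 147 GB, 105 GB left
disk 5: place 142 GB, 0 GB left
disk 10: place 125 GB, 375 GB left
disk 3: place 92 GB, 3 GB left
disk 4: place 82 GB, 21 GB left
disk 9: place 80 GB, 25 GB left
Final disks: [483] [450] [405,92] [397,82] [358,142] [298,200] [259,215] [258,194] [248,147,80] [125].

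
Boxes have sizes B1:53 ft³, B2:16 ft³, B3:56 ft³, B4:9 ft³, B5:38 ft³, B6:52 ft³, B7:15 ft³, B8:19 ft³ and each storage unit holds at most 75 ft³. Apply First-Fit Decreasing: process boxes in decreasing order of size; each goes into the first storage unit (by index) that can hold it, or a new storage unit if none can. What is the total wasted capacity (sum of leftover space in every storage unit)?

Sorted descending: 56, 53, 52, 38, 19, 16, 15, 9.
Put 56 ft³ in storage unit 1; 19 ft³ remain.
Put 53 ft³ in storage unit 2; 22 ft³ remain.
Put 52 ft³ in storage unit 3; 23 ft³ remain.
Put 38 ft³ in storage unit 4; 37 ft³ remain.
Put 19 ft³ in storage unit 1; 0 ft³ remain.
Put 16 ft³ in storage unit 2; 6 ft³ remain.
Put 15 ft³ in storage unit 3; 8 ft³ remain.
Put 9 ft³ in storage unit 4; 28 ft³ remain.
4 storage units × 75 ft³ = 300 ft³; used 258 ft³; unused 42 ft³.

42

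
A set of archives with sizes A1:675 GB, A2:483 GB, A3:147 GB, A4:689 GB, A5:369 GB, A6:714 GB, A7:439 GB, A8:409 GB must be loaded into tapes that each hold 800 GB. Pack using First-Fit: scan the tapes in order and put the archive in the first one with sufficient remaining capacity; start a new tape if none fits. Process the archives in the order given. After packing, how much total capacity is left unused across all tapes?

875

Put A1 (675 GB) in tape 1; 125 GB remain.
Put A2 (483 GB) in tape 2; 317 GB remain.
Put A3 (147 GB) in tape 2; 170 GB remain.
Put A4 (689 GB) in tape 3; 111 GB remain.
Put A5 (369 GB) in tape 4; 431 GB remain.
Put A6 (714 GB) in tape 5; 86 GB remain.
Put A7 (439 GB) in tape 6; 361 GB remain.
Put A8 (409 GB) in tape 4; 22 GB remain.
6 tapes × 800 GB = 4800 GB; used 3925 GB; unused 875 GB.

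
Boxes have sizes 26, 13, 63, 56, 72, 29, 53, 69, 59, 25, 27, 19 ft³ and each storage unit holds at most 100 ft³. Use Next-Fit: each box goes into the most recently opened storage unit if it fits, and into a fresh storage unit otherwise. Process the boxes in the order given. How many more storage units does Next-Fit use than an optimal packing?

Next-Fit: [26,13] [63] [56] [72] [29,53] [69] [59,25] [27,19] → 8 storage units.
Total size 511 ft³; any packing needs at least ⌈511/100⌉ = 6 storage units.
An optimal packing achieves that bound: [72,27] [69,29] [63,26] [59,25,13] [56,19] [53] → 6 storage units.
Excess: 8 − 6 = 2.

2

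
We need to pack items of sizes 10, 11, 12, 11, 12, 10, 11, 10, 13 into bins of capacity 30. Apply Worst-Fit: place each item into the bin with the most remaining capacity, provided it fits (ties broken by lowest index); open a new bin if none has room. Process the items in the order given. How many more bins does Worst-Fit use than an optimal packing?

1

Worst-Fit: [10,11] [12,11] [12,10] [11,10] [13] → 5 bins.
Total size 100; any packing needs at least ⌈100/30⌉ = 4 bins.
An optimal packing achieves that bound: [13,12] [12,11] [11,11] [10,10,10] → 4 bins.
Excess: 5 − 4 = 1.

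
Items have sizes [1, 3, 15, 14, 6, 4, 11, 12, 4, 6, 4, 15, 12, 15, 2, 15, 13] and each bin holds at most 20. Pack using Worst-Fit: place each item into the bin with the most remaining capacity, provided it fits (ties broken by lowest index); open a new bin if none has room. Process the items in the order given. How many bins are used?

bin 1: place 1, 19 left
bin 1: place 3, 16 left
bin 1: place 15, 1 left
bin 2: place 14, 6 left
bin 2: place 6, 0 left
bin 3: place 4, 16 left
bin 3: place 11, 5 left
bin 4: place 12, 8 left
bin 4: place 4, 4 left
bin 5: place 6, 14 left
bin 5: place 4, 10 left
bin 6: place 15, 5 left
bin 7: place 12, 8 left
bin 8: place 15, 5 left
bin 5: place 2, 8 left
bin 9: place 15, 5 left
bin 10: place 13, 7 left

10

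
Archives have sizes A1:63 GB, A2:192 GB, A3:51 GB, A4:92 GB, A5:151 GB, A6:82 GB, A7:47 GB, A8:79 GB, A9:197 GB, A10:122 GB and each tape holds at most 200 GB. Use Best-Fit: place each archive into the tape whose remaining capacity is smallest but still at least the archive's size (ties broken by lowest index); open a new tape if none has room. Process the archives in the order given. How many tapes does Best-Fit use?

6 tapes

Put A1 (63 GB) in tape 1; 137 GB remain.
Put A2 (192 GB) in tape 2; 8 GB remain.
Put A3 (51 GB) in tape 1; 86 GB remain.
Put A4 (92 GB) in tape 3; 108 GB remain.
Put A5 (151 GB) in tape 4; 49 GB remain.
Put A6 (82 GB) in tape 1; 4 GB remain.
Put A7 (47 GB) in tape 4; 2 GB remain.
Put A8 (79 GB) in tape 3; 29 GB remain.
Put A9 (197 GB) in tape 5; 3 GB remain.
Put A10 (122 GB) in tape 6; 78 GB remain.
Final tapes: [63,51,82] [192] [92,79] [151,47] [197] [122].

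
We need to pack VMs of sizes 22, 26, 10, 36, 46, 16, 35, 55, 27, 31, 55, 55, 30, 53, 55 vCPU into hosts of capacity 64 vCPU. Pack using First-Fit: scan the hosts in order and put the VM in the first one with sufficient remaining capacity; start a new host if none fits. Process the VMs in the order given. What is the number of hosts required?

10

22 vCPU → host 1 (remaining 42 vCPU)
26 vCPU → host 1 (remaining 16 vCPU)
10 vCPU → host 1 (remaining 6 vCPU)
36 vCPU → host 2 (remaining 28 vCPU)
46 vCPU → host 3 (remaining 18 vCPU)
16 vCPU → host 2 (remaining 12 vCPU)
35 vCPU → host 4 (remaining 29 vCPU)
55 vCPU → host 5 (remaining 9 vCPU)
27 vCPU → host 4 (remaining 2 vCPU)
31 vCPU → host 6 (remaining 33 vCPU)
55 vCPU → host 7 (remaining 9 vCPU)
55 vCPU → host 8 (remaining 9 vCPU)
30 vCPU → host 6 (remaining 3 vCPU)
53 vCPU → host 9 (remaining 11 vCPU)
55 vCPU → host 10 (remaining 9 vCPU)
Final hosts: [22,26,10] [36,16] [46] [35,27] [55] [31,30] [55] [55] [53] [55].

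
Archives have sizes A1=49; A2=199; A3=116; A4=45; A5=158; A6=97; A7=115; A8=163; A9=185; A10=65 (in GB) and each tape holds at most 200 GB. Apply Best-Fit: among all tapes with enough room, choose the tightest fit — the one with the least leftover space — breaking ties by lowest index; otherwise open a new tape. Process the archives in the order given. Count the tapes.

tape 1: place A1 (49 GB), 151 GB left
tape 2: place A2 (199 GB), 1 GB left
tape 1: place A3 (116 GB), 35 GB left
tape 3: place A4 (45 GB), 155 GB left
tape 4: place A5 (158 GB), 42 GB left
tape 3: place A6 (97 GB), 58 GB left
tape 5: place A7 (115 GB), 85 GB left
tape 6: place A8 (163 GB), 37 GB left
tape 7: place A9 (185 GB), 15 GB left
tape 5: place A10 (65 GB), 20 GB left

7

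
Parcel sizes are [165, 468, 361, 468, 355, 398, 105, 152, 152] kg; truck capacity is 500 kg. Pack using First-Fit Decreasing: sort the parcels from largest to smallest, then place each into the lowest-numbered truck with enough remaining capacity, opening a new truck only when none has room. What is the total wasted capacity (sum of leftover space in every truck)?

376

Sorted descending: 468, 468, 398, 361, 355, 165, 152, 152, 105.
468 kg → truck 1 (remaining 32 kg)
468 kg → truck 2 (remaining 32 kg)
398 kg → truck 3 (remaining 102 kg)
361 kg → truck 4 (remaining 139 kg)
355 kg → truck 5 (remaining 145 kg)
165 kg → truck 6 (remaining 335 kg)
152 kg → truck 6 (remaining 183 kg)
152 kg → truck 6 (remaining 31 kg)
105 kg → truck 4 (remaining 34 kg)
6 trucks × 500 kg = 3000 kg; used 2624 kg; unused 376 kg.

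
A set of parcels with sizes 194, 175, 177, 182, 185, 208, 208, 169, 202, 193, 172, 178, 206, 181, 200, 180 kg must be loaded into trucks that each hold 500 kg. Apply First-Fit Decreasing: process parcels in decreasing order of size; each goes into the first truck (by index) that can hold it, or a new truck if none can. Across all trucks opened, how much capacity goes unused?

Sorted descending: 208, 208, 206, 202, 200, 194, 193, 185, 182, 181, 180, 178, 177, 175, 172, 169.
208 kg → truck 1 (remaining 292 kg)
208 kg → truck 1 (remaining 84 kg)
206 kg → truck 2 (remaining 294 kg)
202 kg → truck 2 (remaining 92 kg)
200 kg → truck 3 (remaining 300 kg)
194 kg → truck 3 (remaining 106 kg)
193 kg → truck 4 (remaining 307 kg)
185 kg → truck 4 (remaining 122 kg)
182 kg → truck 5 (remaining 318 kg)
181 kg → truck 5 (remaining 137 kg)
180 kg → truck 6 (remaining 320 kg)
178 kg → truck 6 (remaining 142 kg)
177 kg → truck 7 (remaining 323 kg)
175 kg → truck 7 (remaining 148 kg)
172 kg → truck 8 (remaining 328 kg)
169 kg → truck 8 (remaining 159 kg)
8 trucks × 500 kg = 4000 kg; used 3010 kg; unused 990 kg.

990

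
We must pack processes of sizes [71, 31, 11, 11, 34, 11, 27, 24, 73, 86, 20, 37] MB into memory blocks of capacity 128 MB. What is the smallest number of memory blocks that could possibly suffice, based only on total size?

4

Total size = 71 + 31 + 11 + 11 + 34 + 11 + 27 + 24 + 73 + 86 + 20 + 37 = 436 MB.
⌈436 / 128⌉ = 4.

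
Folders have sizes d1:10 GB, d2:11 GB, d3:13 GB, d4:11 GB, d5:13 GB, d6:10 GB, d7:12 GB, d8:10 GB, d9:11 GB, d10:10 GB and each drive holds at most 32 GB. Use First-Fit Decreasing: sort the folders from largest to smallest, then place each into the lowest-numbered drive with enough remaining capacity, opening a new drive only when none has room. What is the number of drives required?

4 drives

Sorted descending: 13, 13, 12, 11, 11, 11, 10, 10, 10, 10.
drive 1: place 13 GB, 19 GB left
drive 1: place 13 GB, 6 GB left
drive 2: place 12 GB, 20 GB left
drive 2: place 11 GB, 9 GB left
drive 3: place 11 GB, 21 GB left
drive 3: place 11 GB, 10 GB left
drive 3: place 10 GB, 0 GB left
drive 4: place 10 GB, 22 GB left
drive 4: place 10 GB, 12 GB left
drive 4: place 10 GB, 2 GB left
Final drives: [13,13] [12,11] [11,11,10] [10,10,10].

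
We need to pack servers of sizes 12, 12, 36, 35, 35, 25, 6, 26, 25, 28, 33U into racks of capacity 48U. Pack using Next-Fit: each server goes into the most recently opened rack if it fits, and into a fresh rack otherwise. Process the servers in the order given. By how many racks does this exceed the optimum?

Next-Fit: [12,12] [36] [35] [35] [25,6] [26] [25] [28] [33] → 9 racks.
8 servers exceed 24U (half the capacity), and no two of those can share a rack, so at least 8 racks are needed.
An optimal packing achieves that bound: [36,12] [35,12] [35,6] [33] [28] [26] [25] [25] → 8 racks.
Excess: 9 − 8 = 1.

1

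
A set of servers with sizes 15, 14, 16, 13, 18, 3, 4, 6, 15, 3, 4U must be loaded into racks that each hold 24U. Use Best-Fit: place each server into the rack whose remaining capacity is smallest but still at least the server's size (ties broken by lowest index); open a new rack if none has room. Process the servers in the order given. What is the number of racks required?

6 racks

rack 1: place 15U, 9U left
rack 2: place 14U, 10U left
rack 3: place 16U, 8U left
rack 4: place 13U, 11U left
rack 5: place 18U, 6U left
rack 5: place 3U, 3U left
rack 3: place 4U, 4U left
rack 1: place 6U, 3U left
rack 6: place 15U, 9U left
rack 1: place 3U, 0U left
rack 3: place 4U, 0U left
Final racks: [15,6,3] [14] [16,4,4] [13] [18,3] [15].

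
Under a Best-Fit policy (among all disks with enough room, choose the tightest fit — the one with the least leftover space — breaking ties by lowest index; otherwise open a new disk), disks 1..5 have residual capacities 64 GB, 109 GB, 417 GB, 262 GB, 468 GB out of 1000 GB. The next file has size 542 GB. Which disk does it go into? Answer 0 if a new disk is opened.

0

No disk has ≥ 542 GB free, so a new disk is opened.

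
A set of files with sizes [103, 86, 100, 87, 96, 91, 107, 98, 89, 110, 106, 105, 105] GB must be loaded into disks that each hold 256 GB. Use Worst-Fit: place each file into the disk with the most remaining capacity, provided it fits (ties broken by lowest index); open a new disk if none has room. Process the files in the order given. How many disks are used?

7 disks

disk 1: place 103 GB, 153 GB left
disk 1: place 86 GB, 67 GB left
disk 2: place 100 GB, 156 GB left
disk 2: place 87 GB, 69 GB left
disk 3: place 96 GB, 160 GB left
disk 3: place 91 GB, 69 GB left
disk 4: place 107 GB, 149 GB left
disk 4: place 98 GB, 51 GB left
disk 5: place 89 GB, 167 GB left
disk 5: place 110 GB, 57 GB left
disk 6: place 106 GB, 150 GB left
disk 6: place 105 GB, 45 GB left
disk 7: place 105 GB, 151 GB left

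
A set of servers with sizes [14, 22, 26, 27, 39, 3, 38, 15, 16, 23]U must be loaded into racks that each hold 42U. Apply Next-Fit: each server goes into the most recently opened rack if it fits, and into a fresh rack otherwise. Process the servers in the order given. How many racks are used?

Put 14U in rack 1; 28U remain.
Put 22U in rack 1; 6U remain.
Put 26U in rack 2; 16U remain.
Put 27U in rack 3; 15U remain.
Put 39U in rack 4; 3U remain.
Put 3U in rack 4; 0U remain.
Put 38U in rack 5; 4U remain.
Put 15U in rack 6; 27U remain.
Put 16U in rack 6; 11U remain.
Put 23U in rack 7; 19U remain.
Final racks: [14,22] [26] [27] [39,3] [38] [15,16] [23].

7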